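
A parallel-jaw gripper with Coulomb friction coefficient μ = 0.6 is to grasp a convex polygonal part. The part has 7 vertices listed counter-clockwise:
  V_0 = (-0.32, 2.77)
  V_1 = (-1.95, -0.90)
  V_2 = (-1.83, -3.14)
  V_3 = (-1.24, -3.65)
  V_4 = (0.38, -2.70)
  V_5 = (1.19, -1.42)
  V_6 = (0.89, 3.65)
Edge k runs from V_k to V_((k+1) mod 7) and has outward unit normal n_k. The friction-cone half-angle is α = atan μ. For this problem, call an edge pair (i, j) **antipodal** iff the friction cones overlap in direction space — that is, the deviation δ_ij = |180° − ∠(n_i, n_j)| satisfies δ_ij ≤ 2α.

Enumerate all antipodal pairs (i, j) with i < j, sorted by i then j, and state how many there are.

α = atan 0.6 = 30.96°;  2α = 61.93°
n_0 = (-0.9139, +0.4059)
n_1 = (-0.9986, -0.0535)
n_2 = (-0.6540, -0.7565)
n_3 = (+0.5059, -0.8626)
n_4 = (+0.8450, -0.5347)
n_5 = (+0.9983, +0.0591)
n_6 = (-0.5882, +0.8087)
  (0,1): δ = 152.99°  ·
  (0,2): δ = 106.89°  ·
  (0,3): δ = 35.66°  ✓
  (0,4): δ = 8.38°  ✓
  (0,5): δ = 27.33°  ✓
  (0,6): δ = 149.98°  ·
  (1,2): δ = 133.91°  ·
  (1,3): δ = 62.68°  ·
  (1,4): δ = 35.39°  ✓
  (1,5): δ = 0.32°  ✓
  (1,6): δ = 122.96°  ·
  (2,3): δ = 108.77°  ·
  (2,4): δ = 81.49°  ·
  (2,5): δ = 45.77°  ✓
  (2,6): δ = 76.87°  ·
  (3,4): δ = 152.71°  ·
  (3,5): δ = 117.00°  ·
  (3,6): δ = 5.64°  ✓
  (4,5): δ = 144.29°  ·
  (4,6): δ = 21.65°  ✓
  (5,6): δ = 57.36°  ✓
antipodal pairs: 9

count = 9; pairs: (0,3), (0,4), (0,5), (1,4), (1,5), (2,5), (3,6), (4,6), (5,6)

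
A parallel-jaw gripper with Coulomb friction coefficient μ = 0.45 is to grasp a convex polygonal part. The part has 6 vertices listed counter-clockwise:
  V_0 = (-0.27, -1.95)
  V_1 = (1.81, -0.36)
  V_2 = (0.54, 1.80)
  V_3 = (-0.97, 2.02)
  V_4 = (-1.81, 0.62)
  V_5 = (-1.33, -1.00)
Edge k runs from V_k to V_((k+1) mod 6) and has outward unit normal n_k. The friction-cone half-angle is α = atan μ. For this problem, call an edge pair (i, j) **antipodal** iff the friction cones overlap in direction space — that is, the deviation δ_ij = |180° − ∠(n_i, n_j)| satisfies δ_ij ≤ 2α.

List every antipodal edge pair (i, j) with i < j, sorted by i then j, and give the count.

count = 5; pairs: (0,2), (0,3), (1,4), (1,5), (2,5)

α = atan 0.45 = 24.23°;  2α = 48.46°
n_0 = (+0.6073, -0.7945)
n_1 = (+0.8620, +0.5068)
n_2 = (+0.1442, +0.9896)
n_3 = (-0.8575, +0.5145)
n_4 = (-0.9588, -0.2841)
n_5 = (-0.6674, -0.7447)
  (0,1): δ = 96.94°  ·
  (0,2): δ = 45.68°  ✓
  (0,3): δ = 21.64°  ✓
  (0,4): δ = 69.11°  ·
  (0,5): δ = 100.74°  ·
  (1,2): δ = 128.74°  ·
  (1,3): δ = 61.42°  ·
  (1,4): δ = 13.95°  ✓
  (1,5): δ = 17.68°  ✓
  (2,3): δ = 112.67°  ·
  (2,4): δ = 65.21°  ·
  (2,5): δ = 33.58°  ✓
  (3,4): δ = 132.53°  ·
  (3,5): δ = 100.90°  ·
  (4,5): δ = 148.37°  ·
antipodal pairs: 5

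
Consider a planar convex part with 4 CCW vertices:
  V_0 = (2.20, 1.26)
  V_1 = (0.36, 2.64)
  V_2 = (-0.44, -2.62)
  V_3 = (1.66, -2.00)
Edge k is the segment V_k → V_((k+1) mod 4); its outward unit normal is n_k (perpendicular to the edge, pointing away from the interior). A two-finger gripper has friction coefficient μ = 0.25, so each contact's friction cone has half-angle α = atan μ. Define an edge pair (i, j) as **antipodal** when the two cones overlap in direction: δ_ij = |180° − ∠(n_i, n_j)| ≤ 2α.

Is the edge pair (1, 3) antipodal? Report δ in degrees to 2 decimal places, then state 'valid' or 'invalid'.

α = atan 0.25 = 14.04°;  2α = 28.07°
edge 1: e_1 = (-0.80, -5.26);  n_1 = (-0.9886, +0.1504)
edge 3: e_3 = (+0.54, +3.26);  n_3 = (+0.9866, -0.1634)
∠(n_1, n_3) = 179.24°
δ = |180° − 179.24°| = 0.76°
0.76° ≤ 2α = 28.07°  →  valid

δ = 0.76°, valid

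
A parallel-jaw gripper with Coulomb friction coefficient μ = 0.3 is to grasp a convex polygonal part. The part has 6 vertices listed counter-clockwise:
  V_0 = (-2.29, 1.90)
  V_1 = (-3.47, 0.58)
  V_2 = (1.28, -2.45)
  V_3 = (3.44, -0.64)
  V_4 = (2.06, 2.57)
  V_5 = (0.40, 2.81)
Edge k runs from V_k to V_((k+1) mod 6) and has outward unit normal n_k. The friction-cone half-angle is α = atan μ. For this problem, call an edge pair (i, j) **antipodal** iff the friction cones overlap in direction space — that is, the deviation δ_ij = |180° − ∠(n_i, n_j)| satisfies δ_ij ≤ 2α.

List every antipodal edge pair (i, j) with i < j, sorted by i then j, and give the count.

count = 3; pairs: (0,2), (1,4), (2,5)

α = atan 0.3 = 16.70°;  2α = 33.40°
n_0 = (-0.7455, +0.6665)
n_1 = (-0.5378, -0.8431)
n_2 = (+0.6423, -0.7665)
n_3 = (+0.9187, +0.3950)
n_4 = (+0.1431, +0.9897)
n_5 = (-0.3205, +0.9473)
  (0,1): δ = 80.74°  ·
  (0,2): δ = 8.24°  ✓
  (0,3): δ = 65.06°  ·
  (0,4): δ = 123.57°  ·
  (0,5): δ = 150.48°  ·
  (1,2): δ = 107.50°  ·
  (1,3): δ = 34.20°  ·
  (1,4): δ = 24.31°  ✓
  (1,5): δ = 51.22°  ·
  (2,3): δ = 106.70°  ·
  (2,4): δ = 48.19°  ·
  (2,5): δ = 21.27°  ✓
  (3,4): δ = 121.49°  ·
  (3,5): δ = 94.57°  ·
  (4,5): δ = 153.08°  ·
antipodal pairs: 3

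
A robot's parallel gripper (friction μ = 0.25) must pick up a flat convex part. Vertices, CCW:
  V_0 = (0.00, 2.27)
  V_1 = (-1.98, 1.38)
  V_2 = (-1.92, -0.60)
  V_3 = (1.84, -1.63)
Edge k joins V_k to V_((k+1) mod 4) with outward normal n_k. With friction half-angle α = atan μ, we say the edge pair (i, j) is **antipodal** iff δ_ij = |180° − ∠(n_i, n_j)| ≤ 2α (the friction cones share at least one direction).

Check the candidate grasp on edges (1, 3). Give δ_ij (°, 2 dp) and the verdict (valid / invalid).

δ = 23.52°, valid

α = atan 0.25 = 14.04°;  2α = 28.07°
edge 1: e_1 = (+0.06, -1.98);  n_1 = (-0.9995, -0.0303)
edge 3: e_3 = (-1.84, +3.90);  n_3 = (+0.9044, +0.4267)
∠(n_1, n_3) = 156.48°
δ = |180° − 156.48°| = 23.52°
23.52° ≤ 2α = 28.07°  →  valid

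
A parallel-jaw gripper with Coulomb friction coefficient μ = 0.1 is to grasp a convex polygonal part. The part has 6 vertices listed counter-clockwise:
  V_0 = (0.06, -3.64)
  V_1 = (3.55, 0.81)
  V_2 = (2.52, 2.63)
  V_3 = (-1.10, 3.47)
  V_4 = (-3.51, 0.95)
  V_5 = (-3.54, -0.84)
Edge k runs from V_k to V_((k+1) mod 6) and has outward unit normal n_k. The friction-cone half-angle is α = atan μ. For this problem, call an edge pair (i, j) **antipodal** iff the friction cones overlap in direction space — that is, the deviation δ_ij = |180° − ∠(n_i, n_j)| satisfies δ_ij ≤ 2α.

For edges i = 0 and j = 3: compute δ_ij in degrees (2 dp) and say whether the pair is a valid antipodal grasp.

α = atan 0.1 = 5.71°;  2α = 11.42°
edge 0: e_0 = (+3.49, +4.45);  n_0 = (+0.7869, -0.6171)
edge 3: e_3 = (-2.41, -2.52);  n_3 = (-0.7227, +0.6912)
∠(n_0, n_3) = 174.38°
δ = |180° − 174.38°| = 5.62°
5.62° ≤ 2α = 11.42°  →  valid

δ = 5.62°, valid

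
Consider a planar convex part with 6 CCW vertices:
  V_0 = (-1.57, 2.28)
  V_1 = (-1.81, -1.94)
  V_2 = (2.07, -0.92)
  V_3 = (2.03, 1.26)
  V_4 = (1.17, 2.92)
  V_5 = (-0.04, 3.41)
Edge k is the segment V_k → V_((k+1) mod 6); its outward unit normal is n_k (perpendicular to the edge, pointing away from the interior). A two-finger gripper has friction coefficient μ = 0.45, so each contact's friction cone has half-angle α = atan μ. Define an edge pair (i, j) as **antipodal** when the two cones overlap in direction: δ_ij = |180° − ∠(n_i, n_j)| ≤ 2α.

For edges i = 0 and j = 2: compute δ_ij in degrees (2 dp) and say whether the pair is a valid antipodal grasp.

α = atan 0.45 = 24.23°;  2α = 48.46°
edge 0: e_0 = (-0.24, -4.22);  n_0 = (-0.9984, +0.0568)
edge 2: e_2 = (-0.04, +2.18);  n_2 = (+0.9998, +0.0183)
∠(n_0, n_2) = 175.69°
δ = |180° − 175.69°| = 4.31°
4.31° ≤ 2α = 48.46°  →  valid

δ = 4.31°, valid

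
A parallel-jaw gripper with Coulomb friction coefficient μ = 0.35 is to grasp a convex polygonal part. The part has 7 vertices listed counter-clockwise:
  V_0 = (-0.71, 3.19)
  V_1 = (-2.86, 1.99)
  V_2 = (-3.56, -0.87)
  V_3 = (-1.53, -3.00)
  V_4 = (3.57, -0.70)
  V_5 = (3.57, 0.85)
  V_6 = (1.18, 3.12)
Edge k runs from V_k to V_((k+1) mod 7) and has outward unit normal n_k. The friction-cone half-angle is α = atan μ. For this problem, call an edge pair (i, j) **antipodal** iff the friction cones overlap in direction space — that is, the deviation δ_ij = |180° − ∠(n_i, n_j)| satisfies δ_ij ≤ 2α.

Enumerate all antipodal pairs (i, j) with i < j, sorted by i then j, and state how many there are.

count = 4; pairs: (0,3), (1,4), (2,5), (3,6)

α = atan 0.35 = 19.29°;  2α = 38.58°
n_0 = (-0.4874, +0.8732)
n_1 = (-0.9713, +0.2377)
n_2 = (-0.7239, -0.6899)
n_3 = (+0.4111, -0.9116)
n_4 = (+1.0000, -0.0000)
n_5 = (+0.6887, +0.7251)
n_6 = (+0.0370, +0.9993)
  (0,1): δ = 132.92°  ·
  (0,2): δ = 75.54°  ·
  (0,3): δ = 4.89°  ✓
  (0,4): δ = 60.83°  ·
  (0,5): δ = 107.31°  ·
  (0,6): δ = 148.71°  ·
  (1,2): δ = 122.62°  ·
  (1,3): δ = 51.97°  ·
  (1,4): δ = 13.75°  ✓
  (1,5): δ = 60.23°  ·
  (1,6): δ = 101.63°  ·
  (2,3): δ = 109.35°  ·
  (2,4): δ = 43.62°  ·
  (2,5): δ = 2.85°  ✓
  (2,6): δ = 44.26°  ·
  (3,4): δ = 114.27°  ·
  (3,5): δ = 67.80°  ·
  (3,6): δ = 26.40°  ✓
  (4,5): δ = 133.52°  ·
  (4,6): δ = 92.12°  ·
  (5,6): δ = 138.60°  ·
antipodal pairs: 4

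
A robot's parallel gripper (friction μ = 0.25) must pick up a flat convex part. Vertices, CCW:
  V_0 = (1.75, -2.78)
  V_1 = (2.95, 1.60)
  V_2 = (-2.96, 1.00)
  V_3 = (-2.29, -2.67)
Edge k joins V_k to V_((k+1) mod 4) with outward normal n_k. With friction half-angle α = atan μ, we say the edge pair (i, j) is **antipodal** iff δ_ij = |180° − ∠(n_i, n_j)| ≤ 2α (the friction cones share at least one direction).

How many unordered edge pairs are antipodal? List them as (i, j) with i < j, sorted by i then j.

count = 2; pairs: (0,2), (1,3)

α = atan 0.25 = 14.04°;  2α = 28.07°
n_0 = (+0.9645, -0.2642)
n_1 = (-0.1010, +0.9949)
n_2 = (-0.9837, -0.1796)
n_3 = (-0.0272, -0.9996)
  (0,1): δ = 68.88°  ·
  (0,2): δ = 25.67°  ✓
  (0,3): δ = 103.76°  ·
  (1,2): δ = 85.45°  ·
  (1,3): δ = 7.36°  ✓
  (2,3): δ = 101.91°  ·
antipodal pairs: 2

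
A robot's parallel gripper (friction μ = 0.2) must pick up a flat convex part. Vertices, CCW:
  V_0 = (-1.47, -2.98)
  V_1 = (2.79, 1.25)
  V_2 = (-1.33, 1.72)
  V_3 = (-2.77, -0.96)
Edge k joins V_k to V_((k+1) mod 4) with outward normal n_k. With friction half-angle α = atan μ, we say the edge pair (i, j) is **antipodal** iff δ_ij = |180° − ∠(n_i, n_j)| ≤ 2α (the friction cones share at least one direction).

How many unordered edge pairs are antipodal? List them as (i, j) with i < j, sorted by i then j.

count = 1; pairs: (0,2)

α = atan 0.2 = 11.31°;  2α = 22.62°
n_0 = (+0.7046, -0.7096)
n_1 = (+0.1133, +0.9936)
n_2 = (-0.8809, +0.4733)
n_3 = (-0.8409, -0.5412)
  (0,1): δ = 51.31°  ·
  (0,2): δ = 16.95°  ✓
  (0,3): δ = 77.97°  ·
  (1,2): δ = 111.74°  ·
  (1,3): δ = 50.73°  ·
  (2,3): δ = 118.99°  ·
antipodal pairs: 1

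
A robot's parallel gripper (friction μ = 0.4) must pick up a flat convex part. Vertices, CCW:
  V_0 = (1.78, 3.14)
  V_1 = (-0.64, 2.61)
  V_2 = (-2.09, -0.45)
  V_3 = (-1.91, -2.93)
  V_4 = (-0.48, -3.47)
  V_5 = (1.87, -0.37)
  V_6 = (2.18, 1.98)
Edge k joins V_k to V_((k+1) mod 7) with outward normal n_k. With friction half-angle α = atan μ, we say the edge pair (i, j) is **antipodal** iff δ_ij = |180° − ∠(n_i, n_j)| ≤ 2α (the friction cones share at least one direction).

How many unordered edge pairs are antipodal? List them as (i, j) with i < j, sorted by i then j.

α = atan 0.4 = 21.80°;  2α = 43.60°
n_0 = (-0.2139, +0.9768)
n_1 = (-0.9037, +0.4282)
n_2 = (-0.9974, -0.0724)
n_3 = (-0.3533, -0.9355)
n_4 = (+0.7969, -0.6041)
n_5 = (+0.9914, -0.1308)
n_6 = (+0.9454, +0.3260)
  (0,1): δ = 127.71°  ·
  (0,2): δ = 98.20°  ·
  (0,3): δ = 33.04°  ✓
  (0,4): δ = 40.48°  ✓
  (0,5): δ = 70.13°  ·
  (0,6): δ = 96.67°  ·
  (1,2): δ = 150.49°  ·
  (1,3): δ = 85.33°  ·
  (1,4): δ = 11.81°  ✓
  (1,5): δ = 17.84°  ✓
  (1,6): δ = 44.38°  ·
  (2,3): δ = 114.84°  ·
  (2,4): δ = 41.32°  ✓
  (2,5): δ = 11.67°  ✓
  (2,6): δ = 14.87°  ✓
  (3,4): δ = 106.48°  ·
  (3,5): δ = 76.83°  ·
  (3,6): δ = 50.29°  ·
  (4,5): δ = 150.35°  ·
  (4,6): δ = 123.81°  ·
  (5,6): δ = 153.46°  ·
antipodal pairs: 7

count = 7; pairs: (0,3), (0,4), (1,4), (1,5), (2,4), (2,5), (2,6)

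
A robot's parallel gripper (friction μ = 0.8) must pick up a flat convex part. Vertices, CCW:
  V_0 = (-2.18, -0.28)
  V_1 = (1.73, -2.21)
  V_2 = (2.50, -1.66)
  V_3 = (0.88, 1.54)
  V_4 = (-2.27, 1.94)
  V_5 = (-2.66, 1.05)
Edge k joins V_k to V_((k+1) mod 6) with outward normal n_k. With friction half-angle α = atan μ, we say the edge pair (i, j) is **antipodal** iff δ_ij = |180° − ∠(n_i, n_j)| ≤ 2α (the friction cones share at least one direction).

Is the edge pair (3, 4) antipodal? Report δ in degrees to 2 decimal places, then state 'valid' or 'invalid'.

α = atan 0.8 = 38.66°;  2α = 77.32°
edge 3: e_3 = (-3.15, +0.40);  n_3 = (+0.1260, +0.9920)
edge 4: e_4 = (-0.39, -0.89);  n_4 = (-0.9159, +0.4014)
∠(n_3, n_4) = 73.57°
δ = |180° − 73.57°| = 106.43°
106.43° > 2α = 77.32°  →  invalid

δ = 106.43°, invalid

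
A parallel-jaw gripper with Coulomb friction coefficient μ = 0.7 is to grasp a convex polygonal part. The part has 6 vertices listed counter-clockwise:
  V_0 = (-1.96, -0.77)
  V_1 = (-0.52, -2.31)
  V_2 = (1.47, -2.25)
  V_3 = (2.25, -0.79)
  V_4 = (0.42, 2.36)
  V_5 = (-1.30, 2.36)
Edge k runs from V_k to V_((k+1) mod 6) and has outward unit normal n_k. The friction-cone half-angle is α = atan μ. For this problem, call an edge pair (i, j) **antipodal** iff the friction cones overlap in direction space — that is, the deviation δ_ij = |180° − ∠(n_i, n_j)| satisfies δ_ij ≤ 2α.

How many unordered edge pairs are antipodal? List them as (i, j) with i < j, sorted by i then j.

count = 7; pairs: (0,3), (0,4), (1,3), (1,4), (2,4), (2,5), (3,5)

α = atan 0.7 = 34.99°;  2α = 69.98°
n_0 = (-0.7304, -0.6830)
n_1 = (+0.0301, -0.9995)
n_2 = (+0.8820, -0.4712)
n_3 = (+0.8647, +0.5023)
n_4 = (+0.0000, +1.0000)
n_5 = (-0.9785, +0.2063)
  (0,1): δ = 131.35°  ·
  (0,2): δ = 71.19°  ·
  (0,3): δ = 12.92°  ✓
  (0,4): δ = 46.92°  ✓
  (0,5): δ = 125.01°  ·
  (1,2): δ = 119.84°  ·
  (1,3): δ = 61.57°  ✓
  (1,4): δ = 1.73°  ✓
  (1,5): δ = 76.37°  ·
  (2,3): δ = 121.73°  ·
  (2,4): δ = 61.89°  ✓
  (2,5): δ = 16.21°  ✓
  (3,4): δ = 120.15°  ·
  (3,5): δ = 42.06°  ✓
  (4,5): δ = 101.91°  ·
antipodal pairs: 7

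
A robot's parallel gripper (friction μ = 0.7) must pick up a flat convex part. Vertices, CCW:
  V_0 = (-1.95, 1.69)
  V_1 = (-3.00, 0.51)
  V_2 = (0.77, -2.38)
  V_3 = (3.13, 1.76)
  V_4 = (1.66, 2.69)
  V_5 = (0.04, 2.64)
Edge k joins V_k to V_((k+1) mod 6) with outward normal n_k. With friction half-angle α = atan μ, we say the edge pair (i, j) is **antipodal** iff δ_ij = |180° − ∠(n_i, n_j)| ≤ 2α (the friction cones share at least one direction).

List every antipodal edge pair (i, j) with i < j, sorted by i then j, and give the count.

count = 6; pairs: (0,2), (1,3), (1,4), (1,5), (2,4), (2,5)

α = atan 0.7 = 34.99°;  2α = 69.98°
n_0 = (-0.7471, +0.6648)
n_1 = (-0.6084, -0.7936)
n_2 = (+0.8688, -0.4952)
n_3 = (+0.5346, +0.8451)
n_4 = (-0.0308, +0.9995)
n_5 = (-0.4308, +0.9024)
  (0,1): δ = 85.81°  ·
  (0,2): δ = 11.98°  ✓
  (0,3): δ = 99.34°  ·
  (0,4): δ = 133.43°  ·
  (0,5): δ = 157.18°  ·
  (1,2): δ = 82.21°  ·
  (1,3): δ = 5.15°  ✓
  (1,4): δ = 39.24°  ✓
  (1,5): δ = 62.99°  ✓
  (2,3): δ = 92.63°  ·
  (2,4): δ = 58.55°  ✓
  (2,5): δ = 34.80°  ✓
  (3,4): δ = 145.91°  ·
  (3,5): δ = 122.16°  ·
  (4,5): δ = 156.25°  ·
antipodal pairs: 6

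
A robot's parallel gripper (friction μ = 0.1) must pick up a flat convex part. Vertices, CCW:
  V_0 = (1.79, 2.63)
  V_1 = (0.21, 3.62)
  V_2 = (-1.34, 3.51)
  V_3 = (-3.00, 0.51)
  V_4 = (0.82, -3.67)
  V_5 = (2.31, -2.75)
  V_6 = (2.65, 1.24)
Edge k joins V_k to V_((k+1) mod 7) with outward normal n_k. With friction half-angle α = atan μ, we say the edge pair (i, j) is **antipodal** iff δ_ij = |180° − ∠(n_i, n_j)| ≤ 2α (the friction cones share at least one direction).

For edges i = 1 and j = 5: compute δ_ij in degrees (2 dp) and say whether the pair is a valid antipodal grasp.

δ = 81.07°, invalid

α = atan 0.1 = 5.71°;  2α = 11.42°
edge 1: e_1 = (-1.55, -0.11);  n_1 = (-0.0708, +0.9975)
edge 5: e_5 = (+0.34, +3.99);  n_5 = (+0.9964, -0.0849)
∠(n_1, n_5) = 98.93°
δ = |180° − 98.93°| = 81.07°
81.07° > 2α = 11.42°  →  invalid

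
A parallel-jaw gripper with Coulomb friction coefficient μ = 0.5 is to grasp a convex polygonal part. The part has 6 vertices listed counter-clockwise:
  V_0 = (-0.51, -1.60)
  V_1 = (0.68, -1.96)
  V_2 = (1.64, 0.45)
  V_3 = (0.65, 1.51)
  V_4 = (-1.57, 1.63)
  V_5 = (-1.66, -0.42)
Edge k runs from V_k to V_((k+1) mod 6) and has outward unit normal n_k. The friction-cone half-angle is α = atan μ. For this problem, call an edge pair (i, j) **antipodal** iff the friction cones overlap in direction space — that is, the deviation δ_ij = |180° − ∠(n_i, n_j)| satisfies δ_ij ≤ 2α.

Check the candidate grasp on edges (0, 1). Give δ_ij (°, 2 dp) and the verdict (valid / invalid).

α = atan 0.5 = 26.57°;  2α = 53.13°
edge 0: e_0 = (+1.19, -0.36);  n_0 = (-0.2896, -0.9572)
edge 1: e_1 = (+0.96, +2.41);  n_1 = (+0.9290, -0.3701)
∠(n_0, n_1) = 85.11°
δ = |180° − 85.11°| = 94.89°
94.89° > 2α = 53.13°  →  invalid

δ = 94.89°, invalid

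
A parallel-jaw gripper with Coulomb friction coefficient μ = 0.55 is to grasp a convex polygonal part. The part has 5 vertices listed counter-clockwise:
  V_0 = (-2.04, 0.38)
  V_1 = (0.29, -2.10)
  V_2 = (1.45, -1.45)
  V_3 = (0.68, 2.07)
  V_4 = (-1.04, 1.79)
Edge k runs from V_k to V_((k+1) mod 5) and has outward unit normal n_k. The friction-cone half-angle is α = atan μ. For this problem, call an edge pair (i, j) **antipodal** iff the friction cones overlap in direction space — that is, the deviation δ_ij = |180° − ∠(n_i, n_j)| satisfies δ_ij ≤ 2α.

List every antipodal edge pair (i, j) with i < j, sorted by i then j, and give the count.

count = 5; pairs: (0,2), (0,3), (1,3), (1,4), (2,4)

α = atan 0.55 = 28.81°;  2α = 57.62°
n_0 = (-0.7288, -0.6847)
n_1 = (+0.4888, -0.8724)
n_2 = (+0.9769, +0.2137)
n_3 = (-0.1607, +0.9870)
n_4 = (-0.8157, +0.5785)
  (0,1): δ = 103.95°  ·
  (0,2): δ = 30.87°  ✓
  (0,3): δ = 56.03°  ✓
  (0,4): δ = 101.44°  ·
  (1,2): δ = 106.92°  ·
  (1,3): δ = 20.02°  ✓
  (1,4): δ = 25.39°  ✓
  (2,3): δ = 93.09°  ·
  (2,4): δ = 47.68°  ✓
  (3,4): δ = 134.59°  ·
antipodal pairs: 5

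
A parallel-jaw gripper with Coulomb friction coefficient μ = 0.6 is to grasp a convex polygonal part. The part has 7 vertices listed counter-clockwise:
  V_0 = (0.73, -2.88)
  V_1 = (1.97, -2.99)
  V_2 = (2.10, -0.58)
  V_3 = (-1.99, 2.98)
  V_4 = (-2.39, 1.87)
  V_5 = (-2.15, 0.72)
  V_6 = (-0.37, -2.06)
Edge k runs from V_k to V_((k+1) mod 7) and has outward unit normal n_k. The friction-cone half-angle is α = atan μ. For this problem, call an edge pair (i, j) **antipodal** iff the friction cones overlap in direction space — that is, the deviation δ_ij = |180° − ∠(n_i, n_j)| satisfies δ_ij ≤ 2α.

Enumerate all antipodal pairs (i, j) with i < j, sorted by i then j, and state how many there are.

count = 8; pairs: (0,2), (1,3), (1,4), (1,5), (1,6), (2,4), (2,5), (2,6)

α = atan 0.6 = 30.96°;  2α = 61.93°
n_0 = (-0.0884, -0.9961)
n_1 = (+0.9985, -0.0539)
n_2 = (+0.6565, +0.7543)
n_3 = (-0.9408, +0.3390)
n_4 = (-0.9789, -0.2043)
n_5 = (-0.8422, -0.5392)
n_6 = (-0.5977, -0.8017)
  (0,1): δ = 88.02°  ·
  (0,2): δ = 35.97°  ✓
  (0,3): δ = 75.25°  ·
  (0,4): δ = 106.86°  ·
  (0,5): δ = 127.70°  ·
  (0,6): δ = 148.37°  ·
  (1,2): δ = 127.95°  ·
  (1,3): δ = 16.73°  ✓
  (1,4): δ = 14.88°  ✓
  (1,5): δ = 35.72°  ✓
  (1,6): δ = 56.38°  ✓
  (2,3): δ = 68.78°  ·
  (2,4): δ = 37.17°  ✓
  (2,5): δ = 16.33°  ✓
  (2,6): δ = 4.33°  ✓
  (3,4): δ = 148.39°  ·
  (3,5): δ = 127.55°  ·
  (3,6): δ = 106.89°  ·
  (4,5): δ = 159.16°  ·
  (4,6): δ = 138.49°  ·
  (5,6): δ = 159.33°  ·
antipodal pairs: 8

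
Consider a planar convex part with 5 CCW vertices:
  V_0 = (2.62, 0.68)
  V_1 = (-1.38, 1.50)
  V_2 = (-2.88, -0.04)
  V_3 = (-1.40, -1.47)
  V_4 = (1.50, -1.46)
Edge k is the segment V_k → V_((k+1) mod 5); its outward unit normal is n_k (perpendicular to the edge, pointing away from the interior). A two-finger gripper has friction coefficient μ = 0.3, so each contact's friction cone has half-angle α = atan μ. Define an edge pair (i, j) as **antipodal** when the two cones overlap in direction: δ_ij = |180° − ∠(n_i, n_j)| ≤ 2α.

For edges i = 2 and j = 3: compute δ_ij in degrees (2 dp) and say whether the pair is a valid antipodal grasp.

α = atan 0.3 = 16.70°;  2α = 33.40°
edge 2: e_2 = (+1.48, -1.43);  n_2 = (-0.6949, -0.7192)
edge 3: e_3 = (+2.90, +0.01);  n_3 = (+0.0034, -1.0000)
∠(n_2, n_3) = 44.21°
δ = |180° − 44.21°| = 135.79°
135.79° > 2α = 33.40°  →  invalid

δ = 135.79°, invalid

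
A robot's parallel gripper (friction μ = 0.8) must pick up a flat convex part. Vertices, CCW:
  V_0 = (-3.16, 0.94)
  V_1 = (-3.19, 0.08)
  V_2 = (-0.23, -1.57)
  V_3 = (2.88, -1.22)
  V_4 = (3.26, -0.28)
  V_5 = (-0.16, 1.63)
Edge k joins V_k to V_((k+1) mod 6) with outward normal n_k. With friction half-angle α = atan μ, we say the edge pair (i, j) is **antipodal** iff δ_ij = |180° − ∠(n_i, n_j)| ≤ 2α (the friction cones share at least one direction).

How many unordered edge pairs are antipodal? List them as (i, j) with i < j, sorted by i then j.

α = atan 0.8 = 38.66°;  2α = 77.32°
n_0 = (-0.9994, +0.0349)
n_1 = (-0.4869, -0.8735)
n_2 = (+0.1118, -0.9937)
n_3 = (+0.9271, -0.3748)
n_4 = (+0.4876, +0.8731)
n_5 = (-0.2241, +0.9746)
  (0,1): δ = 117.14°  ·
  (0,2): δ = 81.58°  ·
  (0,3): δ = 20.01°  ✓
  (0,4): δ = 62.82°  ✓
  (0,5): δ = 104.95°  ·
  (1,2): δ = 144.44°  ·
  (1,3): δ = 82.87°  ·
  (1,4): δ = 0.05°  ✓
  (1,5): δ = 42.09°  ✓
  (2,3): δ = 118.43°  ·
  (2,4): δ = 35.60°  ✓
  (2,5): δ = 6.53°  ✓
  (3,4): δ = 97.17°  ·
  (3,5): δ = 55.04°  ✓
  (4,5): δ = 137.86°  ·
antipodal pairs: 7

count = 7; pairs: (0,3), (0,4), (1,4), (1,5), (2,4), (2,5), (3,5)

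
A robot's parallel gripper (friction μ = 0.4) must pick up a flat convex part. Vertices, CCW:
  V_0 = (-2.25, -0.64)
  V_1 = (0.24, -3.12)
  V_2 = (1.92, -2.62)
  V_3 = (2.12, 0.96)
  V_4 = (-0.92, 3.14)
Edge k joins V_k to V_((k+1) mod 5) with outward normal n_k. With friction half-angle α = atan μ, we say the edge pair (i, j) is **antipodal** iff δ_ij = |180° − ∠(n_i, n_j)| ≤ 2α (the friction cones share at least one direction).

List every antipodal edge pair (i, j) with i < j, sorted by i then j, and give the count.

count = 2; pairs: (0,3), (2,4)

α = atan 0.4 = 21.80°;  2α = 43.60°
n_0 = (-0.7057, -0.7085)
n_1 = (+0.2853, -0.9585)
n_2 = (+0.9984, -0.0558)
n_3 = (+0.5828, +0.8126)
n_4 = (-0.9433, +0.3319)
  (0,1): δ = 118.54°  ·
  (0,2): δ = 48.31°  ·
  (0,3): δ = 9.24°  ✓
  (0,4): δ = 115.50°  ·
  (1,2): δ = 109.77°  ·
  (1,3): δ = 52.22°  ·
  (1,4): δ = 54.04°  ·
  (2,3): δ = 122.45°  ·
  (2,4): δ = 16.19°  ✓
  (3,4): δ = 73.74°  ·
antipodal pairs: 2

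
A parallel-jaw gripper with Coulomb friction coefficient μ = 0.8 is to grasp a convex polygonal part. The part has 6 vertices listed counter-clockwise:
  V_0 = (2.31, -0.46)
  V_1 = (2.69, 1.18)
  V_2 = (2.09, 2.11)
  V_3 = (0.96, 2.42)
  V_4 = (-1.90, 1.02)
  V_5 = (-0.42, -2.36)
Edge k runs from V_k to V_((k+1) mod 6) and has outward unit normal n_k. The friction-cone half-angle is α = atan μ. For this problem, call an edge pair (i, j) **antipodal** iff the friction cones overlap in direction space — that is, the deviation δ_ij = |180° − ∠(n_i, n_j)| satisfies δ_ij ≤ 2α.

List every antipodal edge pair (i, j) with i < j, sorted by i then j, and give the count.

count = 6; pairs: (0,3), (0,4), (1,4), (2,4), (2,5), (3,5)

α = atan 0.8 = 38.66°;  2α = 77.32°
n_0 = (+0.9742, -0.2257)
n_1 = (+0.8403, +0.5421)
n_2 = (+0.2646, +0.9644)
n_3 = (-0.4397, +0.8982)
n_4 = (-0.9160, -0.4011)
n_5 = (+0.5712, -0.8208)
  (0,1): δ = 134.13°  ·
  (0,2): δ = 92.30°  ·
  (0,3): δ = 50.87°  ✓
  (0,4): δ = 36.69°  ✓
  (0,5): δ = 137.88°  ·
  (1,2): δ = 138.17°  ·
  (1,3): δ = 96.75°  ·
  (1,4): δ = 9.18°  ✓
  (1,5): δ = 92.01°  ·
  (2,3): δ = 138.58°  ·
  (2,4): δ = 51.01°  ✓
  (2,5): δ = 50.18°  ✓
  (3,4): δ = 92.44°  ·
  (3,5): δ = 8.75°  ✓
  (4,5): δ = 78.81°  ·
antipodal pairs: 6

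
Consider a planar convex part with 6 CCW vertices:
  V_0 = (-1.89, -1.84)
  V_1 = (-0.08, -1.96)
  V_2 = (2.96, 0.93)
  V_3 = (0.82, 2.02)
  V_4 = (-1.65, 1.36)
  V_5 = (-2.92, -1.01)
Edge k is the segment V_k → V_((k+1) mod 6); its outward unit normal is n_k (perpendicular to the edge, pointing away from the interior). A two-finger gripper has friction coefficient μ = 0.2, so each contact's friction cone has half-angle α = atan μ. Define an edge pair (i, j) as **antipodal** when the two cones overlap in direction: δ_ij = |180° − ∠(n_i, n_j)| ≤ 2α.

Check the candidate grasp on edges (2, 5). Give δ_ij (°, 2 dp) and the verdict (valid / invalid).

α = atan 0.2 = 11.31°;  2α = 22.62°
edge 2: e_2 = (-2.14, +1.09);  n_2 = (+0.4539, +0.8911)
edge 5: e_5 = (+1.03, -0.83);  n_5 = (-0.6275, -0.7787)
∠(n_2, n_5) = 168.13°
δ = |180° − 168.13°| = 11.87°
11.87° ≤ 2α = 22.62°  →  valid

δ = 11.87°, valid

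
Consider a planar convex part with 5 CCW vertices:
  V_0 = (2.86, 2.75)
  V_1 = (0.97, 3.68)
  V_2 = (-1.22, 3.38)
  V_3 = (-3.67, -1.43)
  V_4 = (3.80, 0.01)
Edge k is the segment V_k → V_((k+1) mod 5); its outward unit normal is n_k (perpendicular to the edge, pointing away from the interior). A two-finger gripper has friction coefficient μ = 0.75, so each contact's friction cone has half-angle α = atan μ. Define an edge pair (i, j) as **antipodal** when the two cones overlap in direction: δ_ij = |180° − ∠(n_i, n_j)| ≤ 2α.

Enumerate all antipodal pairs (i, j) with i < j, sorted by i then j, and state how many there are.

count = 4; pairs: (0,3), (1,3), (2,3), (2,4)

α = atan 0.75 = 36.87°;  2α = 73.74°
n_0 = (+0.4415, +0.8973)
n_1 = (-0.1357, +0.9907)
n_2 = (-0.8911, +0.4539)
n_3 = (+0.1893, -0.9819)
n_4 = (+0.9459, +0.3245)
  (0,1): δ = 146.00°  ·
  (0,2): δ = 90.79°  ·
  (0,3): δ = 37.11°  ✓
  (0,4): δ = 135.14°  ·
  (1,2): δ = 124.79°  ·
  (1,3): δ = 3.11°  ✓
  (1,4): δ = 101.14°  ·
  (2,3): δ = 52.10°  ✓
  (2,4): δ = 45.93°  ✓
  (3,4): δ = 81.98°  ·
antipodal pairs: 4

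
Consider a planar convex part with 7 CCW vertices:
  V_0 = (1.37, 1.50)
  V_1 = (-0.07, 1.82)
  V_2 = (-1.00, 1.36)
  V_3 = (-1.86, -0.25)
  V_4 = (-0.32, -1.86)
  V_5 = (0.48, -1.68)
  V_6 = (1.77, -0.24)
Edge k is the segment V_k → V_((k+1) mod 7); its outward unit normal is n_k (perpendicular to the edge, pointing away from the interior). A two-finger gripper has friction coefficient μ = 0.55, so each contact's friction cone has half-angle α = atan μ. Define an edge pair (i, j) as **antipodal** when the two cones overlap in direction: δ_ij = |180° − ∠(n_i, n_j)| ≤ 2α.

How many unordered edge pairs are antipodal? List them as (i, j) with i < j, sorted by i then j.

α = atan 0.55 = 28.81°;  2α = 57.62°
n_0 = (+0.2169, +0.9762)
n_1 = (-0.4434, +0.8963)
n_2 = (-0.8820, +0.4712)
n_3 = (-0.7226, -0.6912)
n_4 = (+0.2195, -0.9756)
n_5 = (+0.7448, -0.6672)
n_6 = (+0.9746, +0.2240)
  (0,1): δ = 141.15°  ·
  (0,2): δ = 105.58°  ·
  (0,3): δ = 33.74°  ✓
  (0,4): δ = 25.21°  ✓
  (0,5): δ = 60.67°  ·
  (0,6): δ = 115.48°  ·
  (1,2): δ = 144.43°  ·
  (1,3): δ = 72.59°  ·
  (1,4): δ = 13.64°  ✓
  (1,5): δ = 21.83°  ✓
  (1,6): δ = 76.63°  ·
  (2,3): δ = 108.16°  ·
  (2,4): δ = 49.21°  ✓
  (2,5): δ = 13.75°  ✓
  (2,6): δ = 41.06°  ✓
  (3,4): δ = 121.05°  ·
  (3,5): δ = 85.58°  ·
  (3,6): δ = 30.78°  ✓
  (4,5): δ = 144.54°  ·
  (4,6): δ = 89.73°  ·
  (5,6): δ = 125.20°  ·
antipodal pairs: 8

count = 8; pairs: (0,3), (0,4), (1,4), (1,5), (2,4), (2,5), (2,6), (3,6)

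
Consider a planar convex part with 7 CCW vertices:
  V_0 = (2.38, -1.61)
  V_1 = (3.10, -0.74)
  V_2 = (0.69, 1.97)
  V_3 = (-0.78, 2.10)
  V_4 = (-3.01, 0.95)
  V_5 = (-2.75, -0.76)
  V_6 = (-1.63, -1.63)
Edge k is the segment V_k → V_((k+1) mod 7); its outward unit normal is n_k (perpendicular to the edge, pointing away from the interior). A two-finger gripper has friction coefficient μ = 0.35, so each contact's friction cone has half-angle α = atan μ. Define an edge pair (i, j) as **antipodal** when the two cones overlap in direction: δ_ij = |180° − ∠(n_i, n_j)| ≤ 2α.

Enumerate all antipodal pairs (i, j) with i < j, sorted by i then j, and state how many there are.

count = 6; pairs: (0,3), (1,4), (1,5), (2,5), (2,6), (3,6)

α = atan 0.35 = 19.29°;  2α = 38.58°
n_0 = (+0.7704, -0.6376)
n_1 = (+0.7473, +0.6645)
n_2 = (+0.0881, +0.9961)
n_3 = (-0.4583, +0.8888)
n_4 = (-0.9886, -0.1503)
n_5 = (-0.6135, -0.7897)
n_6 = (+0.0050, -1.0000)
  (0,1): δ = 98.74°  ·
  (0,2): δ = 55.44°  ·
  (0,3): δ = 23.11°  ✓
  (0,4): δ = 48.26°  ·
  (0,5): δ = 91.77°  ·
  (0,6): δ = 129.90°  ·
  (1,2): δ = 136.70°  ·
  (1,3): δ = 104.37°  ·
  (1,4): δ = 33.00°  ✓
  (1,5): δ = 10.51°  ✓
  (1,6): δ = 48.64°  ·
  (2,3): δ = 147.67°  ·
  (2,4): δ = 76.30°  ·
  (2,5): δ = 32.79°  ✓
  (2,6): δ = 5.34°  ✓
  (3,4): δ = 108.63°  ·
  (3,5): δ = 65.12°  ·
  (3,6): δ = 26.99°  ✓
  (4,5): δ = 136.48°  ·
  (4,6): δ = 98.36°  ·
  (5,6): δ = 141.87°  ·
antipodal pairs: 6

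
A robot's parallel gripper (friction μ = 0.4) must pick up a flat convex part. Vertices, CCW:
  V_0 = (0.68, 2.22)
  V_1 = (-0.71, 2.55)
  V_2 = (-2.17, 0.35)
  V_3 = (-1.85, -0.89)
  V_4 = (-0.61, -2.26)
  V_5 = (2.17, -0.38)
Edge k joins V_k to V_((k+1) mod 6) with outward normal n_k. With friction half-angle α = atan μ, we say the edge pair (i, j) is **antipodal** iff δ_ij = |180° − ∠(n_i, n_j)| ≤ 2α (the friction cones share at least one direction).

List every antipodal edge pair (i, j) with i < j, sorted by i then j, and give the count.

α = atan 0.4 = 21.80°;  2α = 43.60°
n_0 = (+0.2310, +0.9730)
n_1 = (-0.8332, +0.5530)
n_2 = (-0.9683, -0.2499)
n_3 = (-0.7414, -0.6711)
n_4 = (+0.5602, -0.8284)
n_5 = (+0.8676, +0.4972)
  (0,1): δ = 110.21°  ·
  (0,2): δ = 62.17°  ·
  (0,3): δ = 34.50°  ✓
  (0,4): δ = 47.42°  ·
  (0,5): δ = 133.17°  ·
  (1,2): δ = 131.96°  ·
  (1,3): δ = 104.28°  ·
  (1,4): δ = 22.36°  ✓
  (1,5): δ = 63.39°  ·
  (2,3): δ = 152.32°  ·
  (2,4): δ = 70.40°  ·
  (2,5): δ = 15.35°  ✓
  (3,4): δ = 98.08°  ·
  (3,5): δ = 12.33°  ✓
  (4,5): δ = 94.25°  ·
antipodal pairs: 4

count = 4; pairs: (0,3), (1,4), (2,5), (3,5)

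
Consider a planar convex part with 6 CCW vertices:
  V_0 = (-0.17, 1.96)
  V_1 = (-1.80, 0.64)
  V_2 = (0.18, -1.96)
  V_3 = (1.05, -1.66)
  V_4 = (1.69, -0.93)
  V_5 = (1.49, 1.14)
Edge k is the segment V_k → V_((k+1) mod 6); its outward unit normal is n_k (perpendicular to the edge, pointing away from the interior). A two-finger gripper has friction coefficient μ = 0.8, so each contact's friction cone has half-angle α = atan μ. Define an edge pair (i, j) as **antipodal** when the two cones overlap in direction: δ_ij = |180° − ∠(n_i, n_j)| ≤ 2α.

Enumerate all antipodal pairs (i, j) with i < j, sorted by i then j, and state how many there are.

count = 7; pairs: (0,2), (0,3), (0,4), (1,4), (1,5), (2,5), (3,5)

α = atan 0.8 = 38.66°;  2α = 77.32°
n_0 = (-0.6293, +0.7771)
n_1 = (-0.7956, -0.6059)
n_2 = (+0.3260, -0.9454)
n_3 = (+0.7519, -0.6592)
n_4 = (+0.9954, +0.0962)
n_5 = (+0.4429, +0.8966)
  (0,1): δ = 91.71°  ·
  (0,2): δ = 19.98°  ✓
  (0,3): δ = 9.76°  ✓
  (0,4): δ = 56.52°  ✓
  (0,5): δ = 114.71°  ·
  (1,2): δ = 108.27°  ·
  (1,3): δ = 78.53°  ·
  (1,4): δ = 31.77°  ✓
  (1,5): δ = 26.42°  ✓
  (2,3): δ = 150.27°  ·
  (2,4): δ = 103.51°  ·
  (2,5): δ = 45.31°  ✓
  (3,4): δ = 133.24°  ·
  (3,5): δ = 75.05°  ✓
  (4,5): δ = 121.81°  ·
antipodal pairs: 7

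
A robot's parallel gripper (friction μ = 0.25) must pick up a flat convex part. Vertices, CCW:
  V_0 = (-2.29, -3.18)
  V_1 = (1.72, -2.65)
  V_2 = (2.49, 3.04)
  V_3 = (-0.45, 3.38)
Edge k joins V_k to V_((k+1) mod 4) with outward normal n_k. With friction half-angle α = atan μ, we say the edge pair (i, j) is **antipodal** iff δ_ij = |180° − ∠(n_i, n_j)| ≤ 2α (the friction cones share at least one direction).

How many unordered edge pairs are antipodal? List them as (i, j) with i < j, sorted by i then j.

count = 2; pairs: (0,2), (1,3)

α = atan 0.25 = 14.04°;  2α = 28.07°
n_0 = (+0.1310, -0.9914)
n_1 = (+0.9910, -0.1341)
n_2 = (+0.1149, +0.9934)
n_3 = (-0.9628, +0.2701)
  (0,1): δ = 105.24°  ·
  (0,2): δ = 14.13°  ✓
  (0,3): δ = 66.80°  ·
  (1,2): δ = 88.89°  ·
  (1,3): δ = 7.96°  ✓
  (2,3): δ = 99.07°  ·
antipodal pairs: 2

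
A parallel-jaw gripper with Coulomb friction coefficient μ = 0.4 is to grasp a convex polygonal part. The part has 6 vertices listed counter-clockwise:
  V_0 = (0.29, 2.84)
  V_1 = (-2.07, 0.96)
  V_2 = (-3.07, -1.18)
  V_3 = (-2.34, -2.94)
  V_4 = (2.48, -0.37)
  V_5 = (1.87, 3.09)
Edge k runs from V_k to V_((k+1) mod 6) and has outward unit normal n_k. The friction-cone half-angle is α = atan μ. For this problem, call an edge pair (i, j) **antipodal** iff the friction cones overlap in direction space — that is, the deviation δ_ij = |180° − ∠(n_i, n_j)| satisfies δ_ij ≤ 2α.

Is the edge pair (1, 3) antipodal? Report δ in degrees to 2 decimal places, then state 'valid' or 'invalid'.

δ = 36.89°, valid

α = atan 0.4 = 21.80°;  2α = 43.60°
edge 1: e_1 = (-1.00, -2.14);  n_1 = (-0.9060, +0.4233)
edge 3: e_3 = (+4.82, +2.57);  n_3 = (+0.4705, -0.8824)
∠(n_1, n_3) = 143.11°
δ = |180° − 143.11°| = 36.89°
36.89° ≤ 2α = 43.60°  →  valid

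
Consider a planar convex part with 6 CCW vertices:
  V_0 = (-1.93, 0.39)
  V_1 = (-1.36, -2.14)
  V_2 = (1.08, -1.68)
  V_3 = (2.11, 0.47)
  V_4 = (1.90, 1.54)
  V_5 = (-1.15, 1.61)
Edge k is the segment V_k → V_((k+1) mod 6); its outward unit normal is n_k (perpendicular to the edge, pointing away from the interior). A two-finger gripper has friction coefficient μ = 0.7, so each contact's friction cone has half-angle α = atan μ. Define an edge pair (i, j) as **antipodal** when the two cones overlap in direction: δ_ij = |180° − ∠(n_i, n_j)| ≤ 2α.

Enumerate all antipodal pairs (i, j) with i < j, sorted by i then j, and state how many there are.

α = atan 0.7 = 34.99°;  2α = 69.98°
n_0 = (-0.9755, -0.2198)
n_1 = (+0.1853, -0.9827)
n_2 = (+0.9019, -0.4320)
n_3 = (+0.9813, +0.1926)
n_4 = (+0.0229, +0.9997)
n_5 = (-0.8425, +0.5387)
  (0,1): δ = 92.02°  ·
  (0,2): δ = 38.29°  ✓
  (0,3): δ = 1.59°  ✓
  (0,4): δ = 75.99°  ·
  (0,5): δ = 134.71°  ·
  (1,2): δ = 126.27°  ·
  (1,3): δ = 89.57°  ·
  (1,4): δ = 11.99°  ✓
  (1,5): δ = 46.73°  ✓
  (2,3): δ = 143.30°  ·
  (2,4): δ = 65.72°  ✓
  (2,5): δ = 6.99°  ✓
  (3,4): δ = 102.42°  ·
  (3,5): δ = 43.70°  ✓
  (4,5): δ = 121.28°  ·
antipodal pairs: 7

count = 7; pairs: (0,2), (0,3), (1,4), (1,5), (2,4), (2,5), (3,5)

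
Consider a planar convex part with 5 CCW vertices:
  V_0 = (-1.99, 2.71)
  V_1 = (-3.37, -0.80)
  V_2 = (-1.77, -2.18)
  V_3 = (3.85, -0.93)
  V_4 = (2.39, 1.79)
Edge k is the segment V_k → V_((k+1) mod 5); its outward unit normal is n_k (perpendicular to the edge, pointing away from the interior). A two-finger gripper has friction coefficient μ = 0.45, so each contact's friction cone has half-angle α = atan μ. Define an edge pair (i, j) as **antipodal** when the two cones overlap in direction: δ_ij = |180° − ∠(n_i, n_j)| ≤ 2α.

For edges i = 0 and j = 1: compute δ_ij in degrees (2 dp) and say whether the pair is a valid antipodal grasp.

δ = 109.31°, invalid

α = atan 0.45 = 24.23°;  2α = 48.46°
edge 0: e_0 = (-1.38, -3.51);  n_0 = (-0.9307, +0.3659)
edge 1: e_1 = (+1.60, -1.38);  n_1 = (-0.6531, -0.7572)
∠(n_0, n_1) = 70.69°
δ = |180° − 70.69°| = 109.31°
109.31° > 2α = 48.46°  →  invalid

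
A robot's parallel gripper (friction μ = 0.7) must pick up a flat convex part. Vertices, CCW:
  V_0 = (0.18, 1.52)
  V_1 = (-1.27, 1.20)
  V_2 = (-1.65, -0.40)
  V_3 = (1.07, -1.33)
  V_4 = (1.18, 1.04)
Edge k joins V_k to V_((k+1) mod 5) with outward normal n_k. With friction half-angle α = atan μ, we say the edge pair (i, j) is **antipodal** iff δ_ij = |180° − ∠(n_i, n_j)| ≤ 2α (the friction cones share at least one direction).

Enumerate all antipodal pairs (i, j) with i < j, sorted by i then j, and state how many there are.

count = 3; pairs: (0,2), (1,3), (2,4)

α = atan 0.7 = 34.99°;  2α = 69.98°
n_0 = (-0.2155, +0.9765)
n_1 = (-0.9729, +0.2311)
n_2 = (-0.3235, -0.9462)
n_3 = (+0.9989, -0.0464)
n_4 = (+0.4327, +0.9015)
  (0,1): δ = 115.81°  ·
  (0,2): δ = 31.32°  ✓
  (0,3): δ = 74.90°  ·
  (0,4): δ = 141.91°  ·
  (1,2): δ = 95.52°  ·
  (1,3): δ = 10.70°  ✓
  (1,4): δ = 77.72°  ·
  (2,3): δ = 73.78°  ·
  (2,4): δ = 6.76°  ✓
  (3,4): δ = 112.98°  ·
antipodal pairs: 3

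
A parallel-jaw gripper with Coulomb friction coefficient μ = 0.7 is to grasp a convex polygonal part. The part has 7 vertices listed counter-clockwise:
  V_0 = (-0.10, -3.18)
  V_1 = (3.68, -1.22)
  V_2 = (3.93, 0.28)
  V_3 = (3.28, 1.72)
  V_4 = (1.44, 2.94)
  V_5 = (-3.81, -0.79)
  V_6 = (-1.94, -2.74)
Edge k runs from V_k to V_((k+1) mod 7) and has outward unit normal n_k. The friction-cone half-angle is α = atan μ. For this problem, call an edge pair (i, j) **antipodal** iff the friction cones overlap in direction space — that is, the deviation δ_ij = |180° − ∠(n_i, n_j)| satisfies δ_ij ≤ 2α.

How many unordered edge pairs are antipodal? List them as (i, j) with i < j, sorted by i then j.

α = atan 0.7 = 34.99°;  2α = 69.98°
n_0 = (+0.4603, -0.8878)
n_1 = (+0.9864, -0.1644)
n_2 = (+0.9114, +0.4114)
n_3 = (+0.5526, +0.8334)
n_4 = (-0.5792, +0.8152)
n_5 = (-0.7218, -0.6921)
n_6 = (-0.2326, -0.9726)
  (0,1): δ = 126.87°  ·
  (0,2): δ = 93.11°  ·
  (0,3): δ = 60.95°  ✓
  (0,4): δ = 7.99°  ✓
  (0,5): δ = 106.39°  ·
  (0,6): δ = 139.14°  ·
  (1,2): δ = 146.24°  ·
  (1,3): δ = 114.08°  ·
  (1,4): δ = 45.14°  ✓
  (1,5): δ = 53.26°  ✓
  (1,6): δ = 86.01°  ·
  (2,3): δ = 147.84°  ·
  (2,4): δ = 78.90°  ·
  (2,5): δ = 19.51°  ✓
  (2,6): δ = 52.26°  ✓
  (3,4): δ = 111.06°  ·
  (3,5): δ = 12.65°  ✓
  (3,6): δ = 20.10°  ✓
  (4,5): δ = 81.59°  ·
  (4,6): δ = 48.84°  ✓
  (5,6): δ = 147.25°  ·
antipodal pairs: 9

count = 9; pairs: (0,3), (0,4), (1,4), (1,5), (2,5), (2,6), (3,5), (3,6), (4,6)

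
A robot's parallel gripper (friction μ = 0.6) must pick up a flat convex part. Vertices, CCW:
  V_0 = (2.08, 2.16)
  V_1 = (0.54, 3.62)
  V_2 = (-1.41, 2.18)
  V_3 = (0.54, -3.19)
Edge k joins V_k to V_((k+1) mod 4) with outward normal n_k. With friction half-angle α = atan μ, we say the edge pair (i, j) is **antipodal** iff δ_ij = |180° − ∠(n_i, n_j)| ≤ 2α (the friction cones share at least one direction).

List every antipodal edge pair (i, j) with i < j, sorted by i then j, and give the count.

α = atan 0.6 = 30.96°;  2α = 61.93°
n_0 = (+0.6880, +0.7257)
n_1 = (-0.5940, +0.8044)
n_2 = (-0.9399, -0.3413)
n_3 = (+0.9610, -0.2766)
  (0,1): δ = 100.08°  ·
  (0,2): δ = 26.57°  ✓
  (0,3): δ = 117.41°  ·
  (1,2): δ = 106.49°  ·
  (1,3): δ = 37.50°  ✓
  (2,3): δ = 36.02°  ✓
antipodal pairs: 3

count = 3; pairs: (0,2), (1,3), (2,3)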